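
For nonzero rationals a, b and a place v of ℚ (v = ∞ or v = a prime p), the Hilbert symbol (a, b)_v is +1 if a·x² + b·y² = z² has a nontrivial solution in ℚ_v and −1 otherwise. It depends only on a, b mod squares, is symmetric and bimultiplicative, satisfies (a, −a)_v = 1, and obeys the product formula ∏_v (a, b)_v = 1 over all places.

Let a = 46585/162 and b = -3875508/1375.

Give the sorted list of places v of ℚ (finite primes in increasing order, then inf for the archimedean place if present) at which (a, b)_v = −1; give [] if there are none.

Mod squares: a ≡ 770, b ≡ -715. Check v ∈ {∞, 2, 3, 5, 7, 11, 13}.
v=3: a=3^-4·(≡2), b=3^2·(≡2) mod 3; (2|3)=-1, (2|3)=-1; (−1)^{-4·2·1}·(-1)^2·(-1)^-4 = +1.
v=7: a=7^1·(≡5), b=7^2·(≡5) mod 7; (5|7)=-1, (5|7)=-1; (−1)^{1·2·3}·(-1)^2·(-1)^1 = -1.
v=13: a=13^0·(≡1), b=13^3·(≡3) mod 13; (1|13)=+1, (3|13)=+1; (−1)^{0·3·6}·(+1)^3·(+1)^0 = +1.
v=∞: 770 > 0 and -715 < 0  ⇒  (a,b)_∞ = +1.
v=11: a=11^3·(≡3), b=11^-1·(≡3) mod 11; (3|11)=+1, (3|11)=+1; (−1)^{3·-1·5}·(+1)^-1·(+1)^3 = -1.
v=2: v_2(a)=-1, v_2(b)=2; units ≡ 1, 5 (mod 8); ε·ε+αω+βω = 0·0+-1·1+2·0 ≡ 1  ⇒  (a,b)_2 = -1.
v=5: a=5^1·(≡1), b=5^-3·(≡2) mod 5; (1|5)=+1, (2|5)=-1; (−1)^{1·-3·2}·(+1)^-3·(-1)^1 = -1.
Ram(770, -715) = {2, 5, 7, 11}; no ℚ_2-point on the conic.

[2, 5, 7, 11]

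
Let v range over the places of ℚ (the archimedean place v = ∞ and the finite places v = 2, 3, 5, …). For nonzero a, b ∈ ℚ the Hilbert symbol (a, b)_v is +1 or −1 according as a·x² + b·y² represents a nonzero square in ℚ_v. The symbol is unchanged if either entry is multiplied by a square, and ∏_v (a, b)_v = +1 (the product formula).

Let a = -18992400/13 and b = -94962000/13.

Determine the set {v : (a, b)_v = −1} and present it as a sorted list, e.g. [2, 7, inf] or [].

[2, 5, 13, 17, 19, inf]

(a, b) ≡ (-12597, -62985) mod (ℚ^×)²; places V = {2, 3, 5, 7, 13, 17, 19, ∞}.
(a,b)_2: α=4, β=4; u≡3, v≡7 (mod 8); ε(u)ε(v)=1·1, αω(v)=4·0, βω(u)=4·1; sum ≡ 1  ⇒  -1.
(a,b)_5: α=2, u≡3; β=3, v≡3 (mod 5); (3|5)=-1, (3|5)=-1; sign (−1)^0·-1^3·-1^2 = -1.
(a,b)_3: α=1, u≡1; β=1, v≡2 (mod 3); (1|3)=+1, (2|3)=-1; sign (−1)^1·+1^1·-1^1 = +1.
(a,b)_∞: sgn(-12597)=−, sgn(-62985)=−, so -1.
(a,b)_13: α=-1, u≡2; β=-1, v≡10 (mod 13); (2|13)=-1, (10|13)=+1; sign (−1)^0·-1^-1·+1^-1 = -1.
(a,b)_17: α=1, u≡7; β=1, v≡1 (mod 17); (7|17)=-1, (1|17)=+1; sign (−1)^0·-1^1·+1^1 = -1.
(a,b)_19: α=1, u≡8; β=1, v≡2 (mod 19); (8|19)=-1, (2|19)=-1; sign (−1)^1·-1^1·-1^1 = -1.
(a,b)_7: α=2, u≡3; β=2, v≡1 (mod 7); (3|7)=-1, (1|7)=+1; sign (−1)^0·-1^2·+1^2 = +1.
|Ram(-12597, -62985)| = 6, even; anisotropic at {2, 5, 13, 17, 19, ∞}.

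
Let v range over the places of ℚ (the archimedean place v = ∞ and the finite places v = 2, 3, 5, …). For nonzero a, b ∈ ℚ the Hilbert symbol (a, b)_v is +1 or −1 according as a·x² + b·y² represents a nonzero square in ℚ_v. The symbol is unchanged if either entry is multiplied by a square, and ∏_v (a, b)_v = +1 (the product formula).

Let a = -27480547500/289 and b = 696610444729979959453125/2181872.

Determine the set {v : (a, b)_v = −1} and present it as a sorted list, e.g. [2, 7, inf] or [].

[23, 43]

(a, b) ≡ (-224331, 115) mod (ℚ^×)²; places V = {2, 3, 5, 7, 11, 17, 23, 29, 37, 43, 47, ∞}.
(a,b)_∞: sgn(-224331)=−, sgn(115)=+, so +1.
(a,b)_2: α=2, β=-4; u≡5, v≡3 (mod 8); ε(u)ε(v)=0·1, αω(v)=2·1, βω(u)=-4·1; sum ≡ 0  ⇒  +1.
(a,b)_43: α=1, u≡42; β=2, v≡29 (mod 43); (42|43)=-1, (29|43)=-1; sign (−1)^0·-1^2·-1^1 = -1.
(a,b)_47: α=1, u≡7; β=2, v≡9 (mod 47); (7|47)=+1, (9|47)=+1; sign (−1)^0·+1^2·+1^1 = +1.
(a,b)_17: α=-2, u≡15; β=2, v≡16 (mod 17); (15|17)=+1, (16|17)=+1; sign (−1)^0·+1^2·+1^-2 = +1.
(a,b)_5: α=4, u≡1; β=7, v≡3 (mod 5); (1|5)=+1, (3|5)=-1; sign (−1)^0·+1^7·-1^4 = +1.
(a,b)_7: α=2, u≡6; β=-2, v≡5 (mod 7); (6|7)=-1, (5|7)=-1; sign (−1)^0·-1^-2·-1^2 = +1.
(a,b)_3: α=1, u≡1; β=8, v≡1 (mod 3); (1|3)=+1, (1|3)=+1; sign (−1)^0·+1^8·+1^1 = +1.
(a,b)_11: α=0, u≡4; β=-2, v≡9 (mod 11); (4|11)=+1, (9|11)=+1; sign (−1)^0·+1^-2·+1^0 = +1.
(a,b)_37: α=1, u≡5; β=2, v≡10 (mod 37); (5|37)=-1, (10|37)=+1; sign (−1)^0·-1^2·+1^1 = +1.
(a,b)_29: α=0, u≡6; β=2, v≡20 (mod 29); (6|29)=+1, (20|29)=+1; sign (−1)^0·+1^2·+1^0 = +1.
(a,b)_23: α=0, u≡7; β=-1, v≡7 (mod 23); (7|23)=-1, (7|23)=-1; sign (−1)^0·-1^-1·-1^0 = -1.
(-224331, 115 / ℚ) ramifies at {23, 43}: a division algebra.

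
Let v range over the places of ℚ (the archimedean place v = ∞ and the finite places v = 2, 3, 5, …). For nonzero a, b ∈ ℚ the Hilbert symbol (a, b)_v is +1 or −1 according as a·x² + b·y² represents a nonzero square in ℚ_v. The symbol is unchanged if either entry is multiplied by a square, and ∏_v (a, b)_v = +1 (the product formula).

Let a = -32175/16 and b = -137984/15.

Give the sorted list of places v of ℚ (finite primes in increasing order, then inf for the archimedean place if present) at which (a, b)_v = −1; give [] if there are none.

(a, b) ≡ (-143, -165) mod (ℚ^×)²; places V = {2, 3, 5, 7, 11, 13, ∞}.
(a,b)_2: α=-4, β=8; u≡1, v≡3 (mod 8); ε(u)ε(v)=0·1, αω(v)=-4·1, βω(u)=8·0; sum ≡ 0  ⇒  +1.
(a,b)_13: α=1, u≡7; β=0, v≡12 (mod 13); (7|13)=-1, (12|13)=+1; sign (−1)^0·-1^0·+1^1 = +1.
(a,b)_11: α=1, u≡9; β=1, v≡10 (mod 11); (9|11)=+1, (10|11)=-1; sign (−1)^1·+1^1·-1^1 = +1.
(a,b)_5: α=2, u≡3; β=-1, v≡2 (mod 5); (3|5)=-1, (2|5)=-1; sign (−1)^0·-1^-1·-1^2 = -1.
(a,b)_∞: sgn(-143)=−, sgn(-165)=−, so -1.
(a,b)_3: α=2, u≡1; β=-1, v≡2 (mod 3); (1|3)=+1, (2|3)=-1; sign (−1)^0·+1^-1·-1^2 = +1.
(a,b)_7: α=0, u≡2; β=2, v≡5 (mod 7); (2|7)=+1, (5|7)=-1; sign (−1)^0·+1^2·-1^0 = +1.
(-143, -165 / ℚ) ramifies at {5, ∞}: a division algebra.

[5, inf]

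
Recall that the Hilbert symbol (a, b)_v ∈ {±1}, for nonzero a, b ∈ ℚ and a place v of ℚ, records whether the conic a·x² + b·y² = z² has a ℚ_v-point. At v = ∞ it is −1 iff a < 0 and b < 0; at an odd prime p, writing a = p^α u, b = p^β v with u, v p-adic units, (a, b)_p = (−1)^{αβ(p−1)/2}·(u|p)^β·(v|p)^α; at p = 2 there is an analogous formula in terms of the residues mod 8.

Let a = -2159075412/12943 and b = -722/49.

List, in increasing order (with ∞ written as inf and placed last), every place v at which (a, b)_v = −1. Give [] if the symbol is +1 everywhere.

[2, 7, 13, inf]

Mod squares: a ≡ -88179, b ≡ -2. Check v ∈ {∞, 2, 3, 7, 13, 17, 19, 23, 43}.
v=7: a=7^-1·(≡3), b=7^-2·(≡6) mod 7; (3|7)=-1, (6|7)=-1; (−1)^{-1·-2·3}·(-1)^-2·(-1)^-1 = -1.
v=43: a=43^-2·(≡24), b=43^0·(≡23) mod 43; (24|43)=+1, (23|43)=+1; (−1)^{-2·0·21}·(+1)^0·(+1)^-2 = +1.
v=17: a=17^1·(≡8), b=17^0·(≡4) mod 17; (8|17)=+1, (4|17)=+1; (−1)^{1·0·8}·(+1)^0·(+1)^1 = +1.
v=19: a=19^1·(≡8), b=19^2·(≡5) mod 19; (8|19)=-1, (5|19)=+1; (−1)^{1·2·9}·(-1)^2·(+1)^1 = +1.
v=23: a=23^2·(≡13), b=23^0·(≡20) mod 23; (13|23)=+1, (20|23)=-1; (−1)^{2·0·11}·(+1)^0·(-1)^2 = +1.
v=13: a=13^1·(≡3), b=13^0·(≡11) mod 13; (3|13)=+1, (11|13)=-1; (−1)^{1·0·6}·(+1)^0·(-1)^1 = -1.
v=2: v_2(a)=2, v_2(b)=1; units ≡ 5, 7 (mod 8); ε·ε+αω+βω = 0·1+2·0+1·1 ≡ 1  ⇒  (a,b)_2 = -1.
v=∞: -88179 < 0 and -2 < 0  ⇒  (a,b)_∞ = -1.
v=3: a=3^5·(≡1), b=3^0·(≡1) mod 3; (1|3)=+1, (1|3)=+1; (−1)^{5·0·1}·(+1)^0·(+1)^5 = +1.
|Ram(-88179, -2)| = 4, even; anisotropic at {2, 7, 13, ∞}.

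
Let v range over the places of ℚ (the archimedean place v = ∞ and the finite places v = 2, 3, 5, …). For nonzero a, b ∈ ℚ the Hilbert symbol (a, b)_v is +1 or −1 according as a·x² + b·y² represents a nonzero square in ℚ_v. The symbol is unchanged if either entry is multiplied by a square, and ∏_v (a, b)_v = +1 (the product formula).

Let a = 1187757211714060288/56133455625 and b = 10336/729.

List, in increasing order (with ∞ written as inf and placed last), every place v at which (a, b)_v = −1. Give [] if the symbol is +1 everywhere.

[17, 19]

Mod squares: a ≡ 4522, b ≡ 646. Check v ∈ {∞, 2, 3, 5, 7, 13, 17, 19}.
v=19: a=19^3·(≡3), b=19^1·(≡18) mod 19; (3|19)=-1, (18|19)=-1; (−1)^{3·1·9}·(-1)^1·(-1)^3 = -1.
v=17: a=17^3·(≡6), b=17^1·(≡2) mod 17; (6|17)=-1, (2|17)=+1; (−1)^{3·1·8}·(-1)^1·(+1)^3 = -1.
v=2: v_2(a)=21, v_2(b)=5; units ≡ 5, 3 (mod 8); ε·ε+αω+βω = 0·1+21·1+5·1 ≡ 0  ⇒  (a,b)_2 = +1.
v=∞: 4522 > 0 and 646 > 0  ⇒  (a,b)_∞ = +1.
v=7: a=7^5·(≡4), b=7^0·(≡4) mod 7; (4|7)=+1, (4|7)=+1; (−1)^{5·0·3}·(+1)^0·(+1)^5 = +1.
v=5: a=5^-4·(≡2), b=5^0·(≡4) mod 5; (2|5)=-1, (4|5)=+1; (−1)^{-4·0·2}·(-1)^0·(+1)^-4 = +1.
v=13: a=13^-2·(≡2), b=13^0·(≡1) mod 13; (2|13)=-1, (1|13)=+1; (−1)^{-2·0·6}·(-1)^0·(+1)^-2 = +1.
v=3: a=3^-12·(≡1), b=3^-6·(≡1) mod 3; (1|3)=+1, (1|3)=+1; (−1)^{-12·-6·1}·(+1)^-6·(+1)^-12 = +1.
(4522, 646 / ℚ) ramifies at {17, 19}: a division algebra.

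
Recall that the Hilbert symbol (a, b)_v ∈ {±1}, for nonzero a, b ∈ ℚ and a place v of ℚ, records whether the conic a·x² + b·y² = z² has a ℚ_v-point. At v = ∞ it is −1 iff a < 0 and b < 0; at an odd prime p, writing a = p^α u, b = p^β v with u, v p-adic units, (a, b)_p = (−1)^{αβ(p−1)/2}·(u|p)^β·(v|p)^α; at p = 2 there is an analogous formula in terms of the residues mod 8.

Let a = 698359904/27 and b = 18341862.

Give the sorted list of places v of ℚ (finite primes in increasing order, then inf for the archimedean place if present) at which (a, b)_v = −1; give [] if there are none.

[2, 3, 7, 29]

Mod squares: a ≡ 70818, b ≡ 13398. Check v ∈ {∞, 2, 3, 7, 11, 29, 37, 43}.
v=7: a=7^0·(≡3), b=7^1·(≡5) mod 7; (3|7)=-1, (5|7)=-1; (−1)^{0·1·3}·(-1)^1·(-1)^0 = -1.
v=43: a=43^2·(≡1), b=43^0·(≡40) mod 43; (1|43)=+1, (40|43)=+1; (−1)^{2·0·21}·(+1)^0·(+1)^2 = +1.
v=37: a=37^1·(≡7), b=37^2·(≡4) mod 37; (7|37)=+1, (4|37)=+1; (−1)^{1·2·18}·(+1)^2·(+1)^1 = +1.
v=2: v_2(a)=5, v_2(b)=1; units ≡ 1, 3 (mod 8); ε·ε+αω+βω = 0·1+5·1+1·0 ≡ 1  ⇒  (a,b)_2 = -1.
v=11: a=11^1·(≡1), b=11^1·(≡7) mod 11; (1|11)=+1, (7|11)=-1; (−1)^{1·1·5}·(+1)^1·(-1)^1 = +1.
v=29: a=29^1·(≡25), b=29^1·(≡17) mod 29; (25|29)=+1, (17|29)=-1; (−1)^{1·1·14}·(+1)^1·(-1)^1 = -1.
v=3: a=3^-3·(≡2), b=3^1·(≡2) mod 3; (2|3)=-1, (2|3)=-1; (−1)^{-3·1·1}·(-1)^1·(-1)^-3 = -1.
v=∞: 70818 > 0 and 13398 > 0  ⇒  (a,b)_∞ = +1.
Ram(70818, 13398) = {2, 3, 7, 29}; no ℚ_2-point on the conic.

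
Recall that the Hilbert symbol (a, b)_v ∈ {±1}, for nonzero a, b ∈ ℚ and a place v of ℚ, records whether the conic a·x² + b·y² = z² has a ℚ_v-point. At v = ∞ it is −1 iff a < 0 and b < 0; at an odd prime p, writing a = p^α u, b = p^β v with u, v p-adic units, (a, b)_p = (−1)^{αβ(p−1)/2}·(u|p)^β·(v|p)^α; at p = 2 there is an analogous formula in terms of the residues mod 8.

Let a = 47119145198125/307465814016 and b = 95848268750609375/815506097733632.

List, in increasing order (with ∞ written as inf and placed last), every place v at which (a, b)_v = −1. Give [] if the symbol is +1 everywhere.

Mod squares: a ≡ 13, b ≡ 6622. Check v ∈ {∞, 2, 3, 5, 7, 11, 13, 19, 23, 43}.
v=∞: 13 > 0 and 6622 > 0  ⇒  (a,b)_∞ = +1.
v=11: a=11^2·(≡10), b=11^3·(≡6) mod 11; (10|11)=-1, (6|11)=-1; (−1)^{2·3·5}·(-1)^3·(-1)^2 = -1.
v=23: a=23^2·(≡1), b=23^-2·(≡21) mod 23; (1|23)=+1, (21|23)=-1; (−1)^{2·-2·11}·(+1)^-2·(-1)^2 = +1.
v=3: a=3^-2·(≡1), b=3^0·(≡1) mod 3; (1|3)=+1, (1|3)=+1; (−1)^{-2·0·1}·(+1)^0·(+1)^-2 = +1.
v=43: a=43^2·(≡16), b=43^3·(≡15) mod 43; (16|43)=+1, (15|43)=+1; (−1)^{2·3·21}·(+1)^3·(+1)^2 = +1.
v=7: a=7^2·(≡3), b=7^3·(≡2) mod 7; (3|7)=-1, (2|7)=+1; (−1)^{2·3·3}·(-1)^3·(+1)^2 = -1.
v=5: a=5^4·(≡2), b=5^6·(≡2) mod 5; (2|5)=-1, (2|5)=-1; (−1)^{4·6·2}·(-1)^6·(-1)^4 = +1.
v=2: v_2(a)=-18, v_2(b)=-15; units ≡ 5, 7 (mod 8); ε·ε+αω+βω = 0·1+-18·0+-15·1 ≡ 1  ⇒  (a,b)_2 = -1.
v=19: a=19^-4·(≡14), b=19^-6·(≡18) mod 19; (14|19)=-1, (18|19)=-1; (−1)^{-4·-6·9}·(-1)^-6·(-1)^-4 = +1.
v=13: a=13^1·(≡4), b=13^2·(≡2) mod 13; (4|13)=+1, (2|13)=-1; (−1)^{1·2·6}·(+1)^2·(-1)^1 = -1.
Ram(13, 6622) = {2, 7, 11, 13}; no ℚ_2-point on the conic.

[2, 7, 11, 13]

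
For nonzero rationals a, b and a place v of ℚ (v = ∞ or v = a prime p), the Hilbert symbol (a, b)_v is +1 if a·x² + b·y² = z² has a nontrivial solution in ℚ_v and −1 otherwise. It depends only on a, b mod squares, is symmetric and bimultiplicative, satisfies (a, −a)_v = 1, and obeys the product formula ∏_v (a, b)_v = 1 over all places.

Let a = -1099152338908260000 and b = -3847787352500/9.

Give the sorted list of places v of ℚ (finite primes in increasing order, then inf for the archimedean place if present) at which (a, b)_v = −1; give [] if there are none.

[7, 17, 29, inf]

Mod squares: a ≡ -15834, b ≡ -221. Check v ∈ {∞, 2, 3, 5, 7, 13, 17, 29}.
v=3: a=3^1·(≡2), b=3^-2·(≡1) mod 3; (2|3)=-1, (1|3)=+1; (−1)^{1·-2·1}·(-1)^-2·(+1)^1 = +1.
v=7: a=7^1·(≡6), b=7^2·(≡5) mod 7; (6|7)=-1, (5|7)=-1; (−1)^{1·2·3}·(-1)^2·(-1)^1 = -1.
v=5: a=5^4·(≡4), b=5^4·(≡4) mod 5; (4|5)=+1, (4|5)=+1; (−1)^{4·4·2}·(+1)^4·(+1)^4 = +1.
v=∞: -15834 < 0 and -221 < 0  ⇒  (a,b)_∞ = -1.
v=2: v_2(a)=5, v_2(b)=2; units ≡ 3, 3 (mod 8); ε·ε+αω+βω = 1·1+5·1+2·1 ≡ 0  ⇒  (a,b)_2 = +1.
v=29: a=29^3·(≡16), b=29^2·(≡11) mod 29; (16|29)=+1, (11|29)=-1; (−1)^{3·2·14}·(+1)^2·(-1)^3 = -1.
v=17: a=17^2·(≡14), b=17^1·(≡9) mod 17; (14|17)=-1, (9|17)=+1; (−1)^{2·1·8}·(-1)^1·(+1)^2 = -1.
v=13: a=13^5·(≡12), b=13^3·(≡9) mod 13; (12|13)=+1, (9|13)=+1; (−1)^{5·3·6}·(+1)^3·(+1)^5 = +1.
|Ram(-15834, -221)| = 4, even; anisotropic at {7, 17, 29, ∞}.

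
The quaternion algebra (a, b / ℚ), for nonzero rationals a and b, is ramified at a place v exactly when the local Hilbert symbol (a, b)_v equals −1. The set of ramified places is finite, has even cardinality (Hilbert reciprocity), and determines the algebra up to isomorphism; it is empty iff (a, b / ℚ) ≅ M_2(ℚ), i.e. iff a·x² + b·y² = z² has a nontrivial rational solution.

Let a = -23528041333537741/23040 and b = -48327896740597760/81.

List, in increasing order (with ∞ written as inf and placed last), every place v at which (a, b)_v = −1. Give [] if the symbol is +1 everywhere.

(a, b) ≡ (-461890, -1265) mod (ℚ^×)²; places V = {2, 3, 5, 7, 11, 13, 17, 19, 23, 31, ∞}.
(a,b)_∞: sgn(-461890)=−, sgn(-1265)=−, so -1.
(a,b)_17: α=1, u≡16; β=2, v≡14 (mod 17); (16|17)=+1, (14|17)=-1; sign (−1)^0·+1^2·-1^1 = -1.
(a,b)_3: α=-2, u≡2; β=-4, v≡1 (mod 3); (2|3)=-1, (1|3)=+1; sign (−1)^0·-1^-4·+1^-2 = +1.
(a,b)_13: α=3, u≡9; β=2, v≡4 (mod 13); (9|13)=+1, (4|13)=+1; sign (−1)^0·+1^2·+1^3 = +1.
(a,b)_11: α=3, u≡7; β=1, v≡10 (mod 11); (7|11)=-1, (10|11)=-1; sign (−1)^1·-1^1·-1^3 = -1.
(a,b)_19: α=1, u≡15; β=2, v≡12 (mod 19); (15|19)=-1, (12|19)=-1; sign (−1)^0·-1^2·-1^1 = -1.
(a,b)_31: α=2, u≡1; β=0, v≡22 (mod 31); (1|31)=+1, (22|31)=-1; sign (−1)^0·+1^0·-1^2 = +1.
(a,b)_7: α=2, u≡5; β=0, v≡2 (mod 7); (5|7)=-1, (2|7)=+1; sign (−1)^0·-1^0·+1^2 = +1.
(a,b)_23: α=2, u≡21; β=3, v≡11 (mod 23); (21|23)=-1, (11|23)=-1; sign (−1)^0·-1^3·-1^2 = -1.
(a,b)_5: α=-1, u≡3; β=1, v≡3 (mod 5); (3|5)=-1, (3|5)=-1; sign (−1)^0·-1^1·-1^-1 = +1.
(a,b)_2: α=-9, β=12; u≡7, v≡7 (mod 8); ε(u)ε(v)=1·1, αω(v)=-9·0, βω(u)=12·0; sum ≡ 1  ⇒  -1.
Ram(-461890, -1265) = {2, 11, 17, 19, 23, ∞}; no ℚ_2-point on the conic.

[2, 11, 17, 19, 23, inf]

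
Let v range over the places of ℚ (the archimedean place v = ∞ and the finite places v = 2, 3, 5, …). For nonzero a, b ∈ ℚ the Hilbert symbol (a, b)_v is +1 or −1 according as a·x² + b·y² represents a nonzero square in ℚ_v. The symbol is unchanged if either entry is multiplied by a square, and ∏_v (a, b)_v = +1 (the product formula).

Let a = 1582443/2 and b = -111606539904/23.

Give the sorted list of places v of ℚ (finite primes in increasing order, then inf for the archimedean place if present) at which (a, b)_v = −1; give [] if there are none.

[19, 23, 29, 47]

Mod squares: a ≡ 351654, b ≡ -5299062. Check v ∈ {∞, 2, 3, 19, 23, 29, 43, 47}.
v=∞: 351654 > 0 and -5299062 < 0  ⇒  (a,b)_∞ = +1.
v=43: a=43^1·(≡18), b=43^1·(≡23) mod 43; (18|43)=-1, (23|43)=+1; (−1)^{1·1·21}·(-1)^1·(+1)^1 = +1.
v=23: a=23^0·(≡10), b=23^-1·(≡7) mod 23; (10|23)=-1, (7|23)=-1; (−1)^{0·-1·11}·(-1)^-1·(-1)^0 = -1.
v=47: a=47^1·(≡32), b=47^1·(≡12) mod 47; (32|47)=+1, (12|47)=+1; (−1)^{1·1·23}·(+1)^1·(+1)^1 = -1.
v=29: a=29^1·(≡9), b=29^2·(≡17) mod 29; (9|29)=+1, (17|29)=-1; (−1)^{1·2·14}·(+1)^2·(-1)^1 = -1.
v=19: a=19^0·(≡14), b=19^1·(≡8) mod 19; (14|19)=-1, (8|19)=-1; (−1)^{0·1·9}·(-1)^1·(-1)^0 = -1.
v=3: a=3^3·(≡2), b=3^3·(≡1) mod 3; (2|3)=-1, (1|3)=+1; (−1)^{3·3·1}·(-1)^3·(+1)^3 = +1.
v=2: v_2(a)=-1, v_2(b)=7; units ≡ 3, 5 (mod 8); ε·ε+αω+βω = 1·0+-1·1+7·1 ≡ 0  ⇒  (a,b)_2 = +1.
(351654, -5299062 / ℚ) ramifies at {19, 23, 29, 47}: a division algebra.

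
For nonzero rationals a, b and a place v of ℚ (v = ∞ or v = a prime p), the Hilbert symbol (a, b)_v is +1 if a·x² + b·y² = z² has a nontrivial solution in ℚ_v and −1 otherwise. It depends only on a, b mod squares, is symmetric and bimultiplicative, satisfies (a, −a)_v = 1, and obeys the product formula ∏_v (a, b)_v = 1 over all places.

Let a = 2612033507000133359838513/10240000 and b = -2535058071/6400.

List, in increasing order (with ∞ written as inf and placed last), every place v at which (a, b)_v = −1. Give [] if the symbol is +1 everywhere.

Mod squares: a ≡ 7657, b ≡ -4199. Check v ∈ {∞, 2, 3, 5, 7, 13, 17, 19, 31, 37}.
v=3: a=3^6·(≡1), b=3^2·(≡1) mod 3; (1|3)=+1, (1|3)=+1; (−1)^{6·2·1}·(+1)^2·(+1)^6 = +1.
v=19: a=19^3·(≡17), b=19^1·(≡16) mod 19; (17|19)=+1, (16|19)=+1; (−1)^{3·1·9}·(+1)^1·(+1)^3 = -1.
v=5: a=5^-4·(≡2), b=5^-2·(≡4) mod 5; (2|5)=-1, (4|5)=+1; (−1)^{-4·-2·2}·(-1)^-2·(+1)^-4 = +1.
v=7: a=7^2·(≡3), b=7^2·(≡4) mod 7; (3|7)=-1, (4|7)=+1; (−1)^{2·2·3}·(-1)^2·(+1)^2 = +1.
v=∞: 7657 > 0 and -4199 < 0  ⇒  (a,b)_∞ = +1.
v=37: a=37^4·(≡2), b=37^2·(≡20) mod 37; (2|37)=-1, (20|37)=-1; (−1)^{4·2·18}·(-1)^2·(-1)^4 = +1.
v=2: v_2(a)=-14, v_2(b)=-8; units ≡ 1, 1 (mod 8); ε·ε+αω+βω = 0·0+-14·0+-8·0 ≡ 0  ⇒  (a,b)_2 = +1.
v=31: a=31^1·(≡21), b=31^0·(≡27) mod 31; (21|31)=-1, (27|31)=-1; (−1)^{1·0·15}·(-1)^0·(-1)^1 = -1.
v=17: a=17^4·(≡11), b=17^1·(≡8) mod 17; (11|17)=-1, (8|17)=+1; (−1)^{4·1·8}·(-1)^1·(+1)^4 = -1.
v=13: a=13^3·(≡9), b=13^1·(≡11) mod 13; (9|13)=+1, (11|13)=-1; (−1)^{3·1·6}·(+1)^1·(-1)^3 = -1.
Ram(7657, -4199) = {13, 17, 19, 31}; no ℚ_13-point on the conic.

[13, 17, 19, 31]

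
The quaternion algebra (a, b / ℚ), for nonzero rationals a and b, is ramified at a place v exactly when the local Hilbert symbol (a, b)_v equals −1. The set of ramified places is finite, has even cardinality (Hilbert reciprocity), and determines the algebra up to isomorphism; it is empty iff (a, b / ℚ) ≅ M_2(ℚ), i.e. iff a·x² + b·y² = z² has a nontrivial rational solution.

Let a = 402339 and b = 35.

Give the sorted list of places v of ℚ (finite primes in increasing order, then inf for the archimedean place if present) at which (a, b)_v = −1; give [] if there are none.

(a, b) ≡ (8211, 35) mod (ℚ^×)²; places V = {2, 3, 5, 7, 17, 23, ∞}.
(a,b)_23: α=1, u≡13; β=0, v≡12 (mod 23); (13|23)=+1, (12|23)=+1; sign (−1)^0·+1^0·+1^1 = +1.
(a,b)_7: α=3, u≡4; β=1, v≡5 (mod 7); (4|7)=+1, (5|7)=-1; sign (−1)^1·+1^1·-1^3 = +1.
(a,b)_17: α=1, u≡3; β=0, v≡1 (mod 17); (3|17)=-1, (1|17)=+1; sign (−1)^0·-1^0·+1^1 = +1.
(a,b)_5: α=0, u≡4; β=1, v≡2 (mod 5); (4|5)=+1, (2|5)=-1; sign (−1)^0·+1^1·-1^0 = +1.
(a,b)_∞: sgn(8211)=+, sgn(35)=+, so +1.
(a,b)_2: α=0, β=0; u≡3, v≡3 (mod 8); ε(u)ε(v)=1·1, αω(v)=0·1, βω(u)=0·1; sum ≡ 1  ⇒  -1.
(a,b)_3: α=1, u≡1; β=0, v≡2 (mod 3); (1|3)=+1, (2|3)=-1; sign (−1)^0·+1^0·-1^1 = -1.
Ram(8211, 35) = {2, 3}; no ℚ_2-point on the conic.

[2, 3]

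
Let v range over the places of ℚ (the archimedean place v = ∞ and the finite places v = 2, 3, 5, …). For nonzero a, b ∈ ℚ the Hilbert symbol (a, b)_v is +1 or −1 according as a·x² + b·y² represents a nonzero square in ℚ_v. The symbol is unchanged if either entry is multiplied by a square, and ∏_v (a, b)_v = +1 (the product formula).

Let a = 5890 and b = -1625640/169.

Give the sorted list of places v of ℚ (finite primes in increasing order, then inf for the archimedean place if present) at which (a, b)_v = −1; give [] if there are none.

Mod squares: a ≡ 5890, b ≡ -406410. Check v ∈ {∞, 2, 3, 5, 13, 19, 23, 31}.
v=∞: 5890 > 0 and -406410 < 0  ⇒  (a,b)_∞ = +1.
v=13: a=13^0·(≡1), b=13^-2·(≡10) mod 13; (1|13)=+1, (10|13)=+1; (−1)^{0·-2·6}·(+1)^-2·(+1)^0 = +1.
v=2: v_2(a)=1, v_2(b)=3; units ≡ 1, 3 (mod 8); ε·ε+αω+βω = 0·1+1·1+3·0 ≡ 1  ⇒  (a,b)_2 = -1.
v=31: a=31^1·(≡4), b=31^1·(≡23) mod 31; (4|31)=+1, (23|31)=-1; (−1)^{1·1·15}·(+1)^1·(-1)^1 = +1.
v=19: a=19^1·(≡6), b=19^1·(≡11) mod 19; (6|19)=+1, (11|19)=+1; (−1)^{1·1·9}·(+1)^1·(+1)^1 = -1.
v=23: a=23^0·(≡2), b=23^1·(≡20) mod 23; (2|23)=+1, (20|23)=-1; (−1)^{0·1·11}·(+1)^1·(-1)^0 = +1.
v=3: a=3^0·(≡1), b=3^1·(≡1) mod 3; (1|3)=+1, (1|3)=+1; (−1)^{0·1·1}·(+1)^1·(+1)^0 = +1.
v=5: a=5^1·(≡3), b=5^1·(≡3) mod 5; (3|5)=-1, (3|5)=-1; (−1)^{1·1·2}·(-1)^1·(-1)^1 = +1.
(5890, -406410 / ℚ) ramifies at {2, 19}: a division algebra.

[2, 19]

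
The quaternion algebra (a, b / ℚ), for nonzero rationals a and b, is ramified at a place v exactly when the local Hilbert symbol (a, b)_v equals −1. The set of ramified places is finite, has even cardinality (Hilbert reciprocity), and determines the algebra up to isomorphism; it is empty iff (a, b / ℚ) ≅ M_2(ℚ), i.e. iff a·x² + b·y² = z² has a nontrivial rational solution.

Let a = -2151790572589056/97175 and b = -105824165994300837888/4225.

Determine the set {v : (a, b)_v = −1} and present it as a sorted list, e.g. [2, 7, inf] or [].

[3, 29, 41, inf]

(a, b) ≡ (-338255043, -217) mod (ℚ^×)²; places V = {2, 3, 5, 7, 13, 19, 23, 29, 31, 41, ∞}.
(a,b)_23: α=-1, u≡20; β=2, v≡13 (mod 23); (20|23)=-1, (13|23)=+1; sign (−1)^0·-1^2·+1^-1 = +1.
(a,b)_2: α=12, β=12; u≡5, v≡7 (mod 8); ε(u)ε(v)=0·1, αω(v)=12·0, βω(u)=12·1; sum ≡ 0  ⇒  +1.
(a,b)_3: α=7, u≡1; β=2, v≡2 (mod 3); (1|3)=+1, (2|3)=-1; sign (−1)^0·+1^2·-1^7 = -1.
(a,b)_7: α=3, u≡3; β=3, v≡4 (mod 7); (3|7)=-1, (4|7)=+1; sign (−1)^1·-1^3·+1^3 = +1.
(a,b)_31: α=1, u≡9; β=1, v≡30 (mod 31); (9|31)=+1, (30|31)=-1; sign (−1)^1·+1^1·-1^1 = +1.
(a,b)_∞: sgn(-338255043)=−, sgn(-217)=−, so -1.
(a,b)_29: α=1, u≡28; β=2, v≡19 (mod 29); (28|29)=+1, (19|29)=-1; sign (−1)^0·+1^2·-1^1 = -1.
(a,b)_41: α=1, u≡18; β=2, v≡14 (mod 41); (18|41)=+1, (14|41)=-1; sign (−1)^0·+1^2·-1^1 = -1.
(a,b)_19: α=1, u≡13; β=2, v≡11 (mod 19); (13|19)=-1, (11|19)=+1; sign (−1)^0·-1^2·+1^1 = +1.
(a,b)_13: α=-2, u≡10; β=-2, v≡12 (mod 13); (10|13)=+1, (12|13)=+1; sign (−1)^0·+1^-2·+1^-2 = +1.
(a,b)_5: α=-2, u≡2; β=-2, v≡3 (mod 5); (2|5)=-1, (3|5)=-1; sign (−1)^0·-1^-2·-1^-2 = +1.
|Ram(-338255043, -217)| = 4, even; anisotropic at {3, 29, 41, ∞}.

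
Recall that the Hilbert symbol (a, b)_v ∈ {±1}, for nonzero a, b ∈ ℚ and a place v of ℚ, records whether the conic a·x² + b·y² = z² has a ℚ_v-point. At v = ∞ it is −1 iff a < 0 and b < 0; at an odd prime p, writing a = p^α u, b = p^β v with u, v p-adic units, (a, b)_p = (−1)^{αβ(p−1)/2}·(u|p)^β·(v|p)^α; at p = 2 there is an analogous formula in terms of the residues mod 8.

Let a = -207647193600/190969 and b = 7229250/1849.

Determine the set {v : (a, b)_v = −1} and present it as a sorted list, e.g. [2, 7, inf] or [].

Mod squares: a ≡ -154, b ≡ 3570. Check v ∈ {∞, 2, 3, 5, 7, 11, 17, 19, 23, 43}.
v=11: a=11^1·(≡6), b=11^0·(≡6) mod 11; (6|11)=-1, (6|11)=-1; (−1)^{1·0·5}·(-1)^0·(-1)^1 = -1.
v=5: a=5^2·(≡4), b=5^3·(≡1) mod 5; (4|5)=+1, (1|5)=+1; (−1)^{2·3·2}·(+1)^3·(+1)^2 = +1.
v=2: v_2(a)=9, v_2(b)=1; units ≡ 3, 1 (mod 8); ε·ε+αω+βω = 1·0+9·0+1·1 ≡ 1  ⇒  (a,b)_2 = -1.
v=∞: -154 < 0 and 3570 > 0  ⇒  (a,b)_∞ = +1.
v=3: a=3^6·(≡2), b=3^5·(≡2) mod 3; (2|3)=-1, (2|3)=-1; (−1)^{6·5·1}·(-1)^5·(-1)^6 = -1.
v=43: a=43^0·(≡12), b=43^-2·(≡4) mod 43; (12|43)=-1, (4|43)=+1; (−1)^{0·-2·21}·(-1)^-2·(+1)^0 = +1.
v=7: a=7^1·(≡5), b=7^1·(≡5) mod 7; (5|7)=-1, (5|7)=-1; (−1)^{1·1·3}·(-1)^1·(-1)^1 = -1.
v=19: a=19^-2·(≡1), b=19^0·(≡9) mod 19; (1|19)=+1, (9|19)=+1; (−1)^{-2·0·9}·(+1)^0·(+1)^-2 = +1.
v=23: a=23^-2·(≡17), b=23^0·(≡21) mod 23; (17|23)=-1, (21|23)=-1; (−1)^{-2·0·11}·(-1)^0·(-1)^-2 = +1.
v=17: a=17^2·(≡2), b=17^1·(≡14) mod 17; (2|17)=+1, (14|17)=-1; (−1)^{2·1·8}·(+1)^1·(-1)^2 = +1.
(-154, 3570 / ℚ) ramifies at {2, 3, 7, 11}: a division algebra.

[2, 3, 7, 11]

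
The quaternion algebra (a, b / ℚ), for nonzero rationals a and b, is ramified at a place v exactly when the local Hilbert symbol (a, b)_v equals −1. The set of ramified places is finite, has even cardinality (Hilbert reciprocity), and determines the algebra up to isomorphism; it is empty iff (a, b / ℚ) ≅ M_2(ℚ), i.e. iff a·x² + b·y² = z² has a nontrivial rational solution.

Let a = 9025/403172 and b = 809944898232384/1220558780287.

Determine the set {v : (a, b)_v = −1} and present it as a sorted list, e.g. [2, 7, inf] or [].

[7, 41]

Mod squares: a ≡ 17, b ≡ 287. Check v ∈ {∞, 2, 3, 5, 7, 11, 17, 19, 29, 41}.
v=11: a=11^-2·(≡6), b=11^-4·(≡3) mod 11; (6|11)=-1, (3|11)=+1; (−1)^{-2·-4·5}·(-1)^-4·(+1)^-2 = +1.
v=29: a=29^0·(≡17), b=29^-2·(≡14) mod 29; (17|29)=-1, (14|29)=-1; (−1)^{0·-2·14}·(-1)^-2·(-1)^0 = +1.
v=41: a=41^0·(≡24), b=41^1·(≡6) mod 41; (24|41)=-1, (6|41)=-1; (−1)^{0·1·20}·(-1)^1·(-1)^0 = -1.
v=19: a=19^2·(≡4), b=19^6·(≡8) mod 19; (4|19)=+1, (8|19)=-1; (−1)^{2·6·9}·(+1)^6·(-1)^2 = +1.
v=5: a=5^2·(≡3), b=5^0·(≡2) mod 5; (3|5)=-1, (2|5)=-1; (−1)^{2·0·2}·(-1)^0·(-1)^2 = +1.
v=7: a=7^-2·(≡3), b=7^-3·(≡5) mod 7; (3|7)=-1, (5|7)=-1; (−1)^{-2·-3·3}·(-1)^-3·(-1)^-2 = -1.
v=3: a=3^0·(≡2), b=3^8·(≡2) mod 3; (2|3)=-1, (2|3)=-1; (−1)^{0·8·1}·(-1)^8·(-1)^0 = +1.
v=17: a=17^-1·(≡15), b=17^-2·(≡13) mod 17; (15|17)=+1, (13|17)=+1; (−1)^{-1·-2·8}·(+1)^-2·(+1)^-1 = +1.
v=2: v_2(a)=-2, v_2(b)=6; units ≡ 1, 7 (mod 8); ε·ε+αω+βω = 0·1+-2·0+6·0 ≡ 0  ⇒  (a,b)_2 = +1.
v=∞: 17 > 0 and 287 > 0  ⇒  (a,b)_∞ = +1.
Ram(17, 287) = {7, 41}; no ℚ_7-point on the conic.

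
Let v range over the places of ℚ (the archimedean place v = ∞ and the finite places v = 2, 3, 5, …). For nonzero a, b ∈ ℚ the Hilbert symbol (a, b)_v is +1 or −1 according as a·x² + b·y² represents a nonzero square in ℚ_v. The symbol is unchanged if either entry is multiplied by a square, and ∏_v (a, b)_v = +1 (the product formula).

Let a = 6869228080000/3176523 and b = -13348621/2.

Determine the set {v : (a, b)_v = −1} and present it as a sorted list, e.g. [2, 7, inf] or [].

[13, 19]

Mod squares: a ≡ 25194, b ≡ -92378. Check v ∈ {∞, 2, 3, 5, 7, 11, 13, 17, 19}.
v=7: a=7^-6·(≡1), b=7^0·(≡4) mod 7; (1|7)=+1, (4|7)=+1; (−1)^{-6·0·3}·(+1)^0·(+1)^-6 = +1.
v=13: a=13^3·(≡10), b=13^1·(≡7) mod 13; (10|13)=+1, (7|13)=-1; (−1)^{3·1·6}·(+1)^1·(-1)^3 = -1.
v=3: a=3^-3·(≡1), b=3^0·(≡1) mod 3; (1|3)=+1, (1|3)=+1; (−1)^{-3·0·1}·(+1)^0·(+1)^-3 = +1.
v=19: a=19^1·(≡18), b=19^1·(≡2) mod 19; (18|19)=-1, (2|19)=-1; (−1)^{1·1·9}·(-1)^1·(-1)^1 = -1.
v=5: a=5^4·(≡1), b=5^0·(≡2) mod 5; (1|5)=+1, (2|5)=-1; (−1)^{4·0·2}·(+1)^0·(-1)^4 = +1.
v=∞: 25194 > 0 and -92378 < 0  ⇒  (a,b)_∞ = +1.
v=17: a=17^1·(≡14), b=17^3·(≡10) mod 17; (14|17)=-1, (10|17)=-1; (−1)^{1·3·8}·(-1)^3·(-1)^1 = +1.
v=11: a=11^2·(≡4), b=11^1·(≡10) mod 11; (4|11)=+1, (10|11)=-1; (−1)^{2·1·5}·(+1)^1·(-1)^2 = +1.
v=2: v_2(a)=7, v_2(b)=-1; units ≡ 5, 3 (mod 8); ε·ε+αω+βω = 0·1+7·1+-1·1 ≡ 0  ⇒  (a,b)_2 = +1.
Ram(25194, -92378) = {13, 19}; no ℚ_13-point on the conic.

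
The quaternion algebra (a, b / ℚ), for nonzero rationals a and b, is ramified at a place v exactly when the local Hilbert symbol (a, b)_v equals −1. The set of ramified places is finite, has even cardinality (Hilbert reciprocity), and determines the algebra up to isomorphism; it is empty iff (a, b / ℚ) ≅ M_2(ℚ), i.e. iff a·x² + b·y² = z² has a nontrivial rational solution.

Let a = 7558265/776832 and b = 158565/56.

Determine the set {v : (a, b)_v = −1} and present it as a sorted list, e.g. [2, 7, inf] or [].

[5, 11]

(a, b) ≡ (2730, 2310) mod (ℚ^×)²; places V = {2, 3, 5, 7, 11, 13, 17, 31, ∞}.
(a,b)_11: α=2, u≡7; β=1, v≡5 (mod 11); (7|11)=-1, (5|11)=+1; sign (−1)^0·-1^1·+1^2 = -1.
(a,b)_5: α=1, u≡4; β=1, v≡3 (mod 5); (4|5)=+1, (3|5)=-1; sign (−1)^0·+1^1·-1^1 = -1.
(a,b)_∞: sgn(2730)=+, sgn(2310)=+, so +1.
(a,b)_13: α=1, u≡8; β=0, v≡1 (mod 13); (8|13)=-1, (1|13)=+1; sign (−1)^0·-1^0·+1^1 = +1.
(a,b)_17: α=-2, u≡7; β=0, v≡8 (mod 17); (7|17)=-1, (8|17)=+1; sign (−1)^0·-1^0·+1^-2 = +1.
(a,b)_7: α=-1, u≡3; β=-1, v≡1 (mod 7); (3|7)=-1, (1|7)=+1; sign (−1)^1·-1^-1·+1^-1 = +1.
(a,b)_3: α=-1, u≡1; β=1, v≡2 (mod 3); (1|3)=+1, (2|3)=-1; sign (−1)^1·+1^1·-1^-1 = +1.
(a,b)_2: α=-7, β=-3; u≡5, v≡3 (mod 8); ε(u)ε(v)=0·1, αω(v)=-7·1, βω(u)=-3·1; sum ≡ 0  ⇒  +1.
(a,b)_31: α=2, u≡28; β=2, v≡19 (mod 31); (28|31)=+1, (19|31)=+1; sign (−1)^0·+1^2·+1^2 = +1.
|Ram(2730, 2310)| = 2, even; anisotropic at {5, 11}.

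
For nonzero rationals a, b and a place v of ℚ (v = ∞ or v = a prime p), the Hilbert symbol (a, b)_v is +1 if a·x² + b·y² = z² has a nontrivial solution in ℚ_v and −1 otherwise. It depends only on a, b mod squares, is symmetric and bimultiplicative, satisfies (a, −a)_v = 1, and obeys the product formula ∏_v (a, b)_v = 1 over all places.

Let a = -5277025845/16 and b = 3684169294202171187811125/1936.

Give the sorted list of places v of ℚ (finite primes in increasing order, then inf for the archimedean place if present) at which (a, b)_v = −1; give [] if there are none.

[13, 17]

(a, b) ≡ (-5, 23205) mod (ℚ^×)²; places V = {2, 3, 5, 7, 11, 13, 17, ∞}.
(a,b)_3: α=2, u≡1; β=9, v≡1 (mod 3); (1|3)=+1, (1|3)=+1; sign (−1)^0·+1^9·+1^2 = +1.
(a,b)_5: α=1, u≡1; β=3, v≡4 (mod 5); (1|5)=+1, (4|5)=+1; sign (−1)^0·+1^3·+1^1 = +1.
(a,b)_7: α=4, u≡4; β=5, v≡4 (mod 7); (4|7)=+1, (4|7)=+1; sign (−1)^0·+1^5·+1^4 = +1.
(a,b)_11: α=0, u≡6; β=-2, v≡7 (mod 11); (6|11)=-1, (7|11)=-1; sign (−1)^0·-1^-2·-1^0 = +1.
(a,b)_∞: sgn(-5)=−, sgn(23205)=+, so +1.
(a,b)_13: α=2, u≡11; β=7, v≡4 (mod 13); (11|13)=-1, (4|13)=+1; sign (−1)^0·-1^7·+1^2 = -1.
(a,b)_17: α=2, u≡7; β=5, v≡5 (mod 17); (7|17)=-1, (5|17)=-1; sign (−1)^0·-1^5·-1^2 = -1.
(a,b)_2: α=-4, β=-4; u≡3, v≡5 (mod 8); ε(u)ε(v)=1·0, αω(v)=-4·1, βω(u)=-4·1; sum ≡ 0  ⇒  +1.
Ram(-5, 23205) = {13, 17}; no ℚ_13-point on the conic.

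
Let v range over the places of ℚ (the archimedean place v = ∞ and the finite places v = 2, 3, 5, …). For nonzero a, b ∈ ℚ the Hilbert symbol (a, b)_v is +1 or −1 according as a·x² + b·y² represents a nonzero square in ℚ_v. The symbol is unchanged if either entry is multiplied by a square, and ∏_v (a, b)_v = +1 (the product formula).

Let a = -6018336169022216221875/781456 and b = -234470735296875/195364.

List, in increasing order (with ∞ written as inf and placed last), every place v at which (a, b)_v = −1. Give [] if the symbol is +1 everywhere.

(a, b) ≡ (-47355, -779) mod (ℚ^×)²; places V = {2, 3, 5, 7, 11, 13, 17, 19, 41, ∞}.
(a,b)_19: α=6, u≡12; β=3, v≡16 (mod 19); (12|19)=-1, (16|19)=+1; sign (−1)^0·-1^3·+1^6 = -1.
(a,b)_7: α=3, u≡4; β=2, v≡3 (mod 7); (4|7)=+1, (3|7)=-1; sign (−1)^0·+1^2·-1^3 = -1.
(a,b)_17: α=-2, u≡12; β=-2, v≡12 (mod 17); (12|17)=-1, (12|17)=-1; sign (−1)^0·-1^-2·-1^-2 = +1.
(a,b)_∞: sgn(-47355)=−, sgn(-779)=−, so -1.
(a,b)_2: α=-4, β=-2; u≡5, v≡5 (mod 8); ε(u)ε(v)=0·0, αω(v)=-4·1, βω(u)=-2·1; sum ≡ 0  ⇒  +1.
(a,b)_41: α=1, u≡30; β=1, v≡17 (mod 41); (30|41)=-1, (17|41)=-1; sign (−1)^0·-1^1·-1^1 = +1.
(a,b)_5: α=5, u≡4; β=6, v≡4 (mod 5); (4|5)=+1, (4|5)=+1; sign (−1)^0·+1^6·+1^5 = +1.
(a,b)_13: α=-2, u≡1; β=-2, v≡12 (mod 13); (1|13)=+1, (12|13)=+1; sign (−1)^0·+1^-2·+1^-2 = +1.
(a,b)_11: α=3, u≡6; β=2, v≡6 (mod 11); (6|11)=-1, (6|11)=-1; sign (−1)^0·-1^2·-1^3 = -1.
(a,b)_3: α=7, u≡1; β=2, v≡1 (mod 3); (1|3)=+1, (1|3)=+1; sign (−1)^0·+1^2·+1^7 = +1.
(-47355, -779 / ℚ) ramifies at {7, 11, 19, ∞}: a division algebra.

[7, 11, 19, inf]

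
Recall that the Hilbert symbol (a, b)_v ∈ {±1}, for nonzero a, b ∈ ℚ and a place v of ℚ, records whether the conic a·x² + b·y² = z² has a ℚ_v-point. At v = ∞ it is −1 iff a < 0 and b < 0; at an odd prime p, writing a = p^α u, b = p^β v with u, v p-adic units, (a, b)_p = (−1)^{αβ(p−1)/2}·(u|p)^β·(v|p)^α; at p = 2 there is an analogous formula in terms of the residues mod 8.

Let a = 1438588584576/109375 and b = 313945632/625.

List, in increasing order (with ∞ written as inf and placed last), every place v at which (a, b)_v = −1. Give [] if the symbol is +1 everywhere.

[2, 7, 11, 13]

Mod squares: a ≡ 182, b ≡ 2002. Check v ∈ {∞, 2, 3, 5, 7, 11, 13}.
v=2: v_2(a)=7, v_2(b)=5; units ≡ 3, 1 (mod 8); ε·ε+αω+βω = 1·0+7·0+5·1 ≡ 1  ⇒  (a,b)_2 = -1.
v=∞: 182 > 0 and 2002 > 0  ⇒  (a,b)_∞ = +1.
v=11: a=11^4·(≡7), b=11^3·(≡6) mod 11; (7|11)=-1, (6|11)=-1; (−1)^{4·3·5}·(-1)^3·(-1)^4 = -1.
v=7: a=7^-1·(≡3), b=7^1·(≡6) mod 7; (3|7)=-1, (6|7)=-1; (−1)^{-1·1·3}·(-1)^1·(-1)^-1 = -1.
v=13: a=13^1·(≡10), b=13^1·(≡6) mod 13; (10|13)=+1, (6|13)=-1; (−1)^{1·1·6}·(+1)^1·(-1)^1 = -1.
v=5: a=5^-6·(≡3), b=5^-4·(≡2) mod 5; (3|5)=-1, (2|5)=-1; (−1)^{-6·-4·2}·(-1)^-4·(-1)^-6 = +1.
v=3: a=3^10·(≡2), b=3^4·(≡1) mod 3; (2|3)=-1, (1|3)=+1; (−1)^{10·4·1}·(-1)^4·(+1)^10 = +1.
(182, 2002 / ℚ) ramifies at {2, 7, 11, 13}: a division algebra.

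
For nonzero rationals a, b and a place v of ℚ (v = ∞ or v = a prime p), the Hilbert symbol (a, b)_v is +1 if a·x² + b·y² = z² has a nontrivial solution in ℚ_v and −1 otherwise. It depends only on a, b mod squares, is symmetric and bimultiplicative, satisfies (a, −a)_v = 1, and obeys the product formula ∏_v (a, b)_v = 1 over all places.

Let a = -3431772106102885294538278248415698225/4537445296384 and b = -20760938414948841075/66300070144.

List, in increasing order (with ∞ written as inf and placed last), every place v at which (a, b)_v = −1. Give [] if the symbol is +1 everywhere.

[23, 29, 47, inf]

(a, b) ≡ (-139449, -3527763) mod (ℚ^×)²; places V = {2, 3, 5, 7, 11, 13, 19, 23, 29, 31, 37, 41, 43, 47, ∞}.
(a,b)_2: α=-8, β=-8; u≡7, v≡5 (mod 8); ε(u)ε(v)=1·0, αω(v)=-8·1, βω(u)=-8·0; sum ≡ 0  ⇒  +1.
(a,b)_47: α=5, u≡40; β=2, v≡31 (mod 47); (40|47)=-1, (31|47)=-1; sign (−1)^0·-1^2·-1^5 = -1.
(a,b)_13: α=-2, u≡8; β=0, v≡11 (mod 13); (8|13)=-1, (11|13)=-1; sign (−1)^0·-1^0·-1^-2 = +1.
(a,b)_7: α=-4, u≡3; β=-2, v≡6 (mod 7); (3|7)=-1, (6|7)=-1; sign (−1)^0·-1^-2·-1^-4 = +1.
(a,b)_3: α=5, u≡2; β=5, v≡1 (mod 3); (2|3)=-1, (1|3)=+1; sign (−1)^1·-1^5·+1^5 = +1.
(a,b)_31: α=2, u≡2; β=2, v≡11 (mod 31); (2|31)=+1, (11|31)=-1; sign (−1)^0·+1^2·-1^2 = +1.
(a,b)_29: α=2, u≡17; β=1, v≡8 (mod 29); (17|29)=-1, (8|29)=-1; sign (−1)^0·-1^1·-1^2 = -1.
(a,b)_11: α=-2, u≡5; β=-4, v≡4 (mod 11); (5|11)=+1, (4|11)=+1; sign (−1)^0·+1^-4·+1^-2 = +1.
(a,b)_37: α=4, u≡1; β=2, v≡6 (mod 37); (1|37)=+1, (6|37)=-1; sign (−1)^0·+1^2·-1^4 = +1.
(a,b)_19: α=-2, u≡9; β=-2, v≡7 (mod 19); (9|19)=+1, (7|19)=+1; sign (−1)^0·+1^-2·+1^-2 = +1.
(a,b)_43: α=3, u≡16; β=1, v≡30 (mod 43); (16|43)=+1, (30|43)=-1; sign (−1)^1·+1^1·-1^3 = +1.
(a,b)_5: α=2, u≡4; β=2, v≡3 (mod 5); (4|5)=+1, (3|5)=-1; sign (−1)^0·+1^2·-1^2 = +1.
(a,b)_23: α=3, u≡16; β=1, v≡6 (mod 23); (16|23)=+1, (6|23)=+1; sign (−1)^1·+1^1·+1^3 = -1.
(a,b)_∞: sgn(-139449)=−, sgn(-3527763)=−, so -1.
(a,b)_41: α=2, u≡8; β=1, v≡21 (mod 41); (8|41)=+1, (21|41)=+1; sign (−1)^0·+1^1·+1^2 = +1.
(-139449, -3527763 / ℚ) ramifies at {23, 29, 47, ∞}: a division algebra.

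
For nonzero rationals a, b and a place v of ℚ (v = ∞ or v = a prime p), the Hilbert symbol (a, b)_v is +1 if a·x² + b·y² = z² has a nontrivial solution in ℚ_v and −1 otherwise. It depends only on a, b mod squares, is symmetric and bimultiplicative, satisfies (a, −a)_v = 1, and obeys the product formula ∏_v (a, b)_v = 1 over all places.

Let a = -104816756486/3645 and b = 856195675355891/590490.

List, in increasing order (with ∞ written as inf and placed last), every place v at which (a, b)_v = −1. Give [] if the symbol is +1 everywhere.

[5, 23]

Mod squares: a ≡ -50830, b ≡ 2990. Check v ∈ {∞, 2, 3, 5, 13, 17, 19, 23, 31}.
v=31: a=31^0·(≡5), b=31^2·(≡5) mod 31; (5|31)=+1, (5|31)=+1; (−1)^{0·2·15}·(+1)^2·(+1)^0 = +1.
v=19: a=19^2·(≡14), b=19^2·(≡4) mod 19; (14|19)=-1, (4|19)=+1; (−1)^{2·2·9}·(-1)^2·(+1)^2 = +1.
v=3: a=3^-6·(≡2), b=3^-10·(≡2) mod 3; (2|3)=-1, (2|3)=-1; (−1)^{-6·-10·1}·(-1)^-10·(-1)^-6 = +1.
v=17: a=17^1·(≡8), b=17^2·(≡13) mod 17; (8|17)=+1, (13|17)=+1; (−1)^{1·2·8}·(+1)^2·(+1)^1 = +1.
v=23: a=23^1·(≡5), b=23^1·(≡17) mod 23; (5|23)=-1, (17|23)=-1; (−1)^{1·1·11}·(-1)^1·(-1)^1 = -1.
v=13: a=13^5·(≡9), b=13^5·(≡3) mod 13; (9|13)=+1, (3|13)=+1; (−1)^{5·5·6}·(+1)^5·(+1)^5 = +1.
v=∞: -50830 < 0 and 2990 > 0  ⇒  (a,b)_∞ = +1.
v=5: a=5^-1·(≡1), b=5^-1·(≡2) mod 5; (1|5)=+1, (2|5)=-1; (−1)^{-1·-1·2}·(+1)^-1·(-1)^-1 = -1.
v=2: v_2(a)=1, v_2(b)=-1; units ≡ 1, 7 (mod 8); ε·ε+αω+βω = 0·1+1·0+-1·0 ≡ 0  ⇒  (a,b)_2 = +1.
|Ram(-50830, 2990)| = 2, even; anisotropic at {5, 23}.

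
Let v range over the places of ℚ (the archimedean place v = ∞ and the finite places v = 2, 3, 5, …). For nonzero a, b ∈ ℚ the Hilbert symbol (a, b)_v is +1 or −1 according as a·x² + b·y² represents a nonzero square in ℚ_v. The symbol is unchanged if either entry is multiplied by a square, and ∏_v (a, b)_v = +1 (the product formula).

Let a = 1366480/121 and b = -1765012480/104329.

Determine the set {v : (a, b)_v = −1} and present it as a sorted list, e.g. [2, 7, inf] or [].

Mod squares: a ≡ 85405, b ≡ -14245. Check v ∈ {∞, 2, 5, 7, 11, 17, 19, 29, 31, 37}.
v=5: a=5^1·(≡1), b=5^1·(≡1) mod 5; (1|5)=+1, (1|5)=+1; (−1)^{1·1·2}·(+1)^1·(+1)^1 = +1.
v=∞: 85405 > 0 and -14245 < 0  ⇒  (a,b)_∞ = +1.
v=31: a=31^1·(≡11), b=31^0·(≡30) mod 31; (11|31)=-1, (30|31)=-1; (−1)^{1·0·15}·(-1)^0·(-1)^1 = -1.
v=17: a=17^0·(≡10), b=17^-2·(≡2) mod 17; (10|17)=-1, (2|17)=+1; (−1)^{0·-2·8}·(-1)^-2·(+1)^0 = +1.
v=37: a=37^0·(≡7), b=37^1·(≡18) mod 37; (7|37)=+1, (18|37)=-1; (−1)^{0·1·18}·(+1)^1·(-1)^0 = +1.
v=11: a=11^-2·(≡5), b=11^3·(≡5) mod 11; (5|11)=+1, (5|11)=+1; (−1)^{-2·3·5}·(+1)^3·(+1)^-2 = +1.
v=29: a=29^1·(≡28), b=29^0·(≡23) mod 29; (28|29)=+1, (23|29)=+1; (−1)^{1·0·14}·(+1)^0·(+1)^1 = +1.
v=2: v_2(a)=4, v_2(b)=10; units ≡ 5, 3 (mod 8); ε·ε+αω+βω = 0·1+4·1+10·1 ≡ 0  ⇒  (a,b)_2 = +1.
v=7: a=7^0·(≡5), b=7^1·(≡1) mod 7; (5|7)=-1, (1|7)=+1; (−1)^{0·1·3}·(-1)^1·(+1)^0 = -1.
v=19: a=19^1·(≡17), b=19^-2·(≡11) mod 19; (17|19)=+1, (11|19)=+1; (−1)^{1·-2·9}·(+1)^-2·(+1)^1 = +1.
|Ram(85405, -14245)| = 2, even; anisotropic at {7, 31}.

[7, 31]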